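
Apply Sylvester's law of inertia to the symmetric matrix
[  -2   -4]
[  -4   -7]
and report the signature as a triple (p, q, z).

Answer: (1, 1, 0)

Derivation:
step 0: pivot -2 → sign −
step 1: pivot 1 → sign +
signature = (1, 1, 0)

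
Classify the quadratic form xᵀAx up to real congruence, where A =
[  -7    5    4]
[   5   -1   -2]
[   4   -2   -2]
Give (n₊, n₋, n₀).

Answer: (1, 1, 1)

Derivation:
step 0: pivot -7 → sign −
step 1: pivot 18/7 → sign +
step 2: row/col 2 already zero → sign 0
signature = (1, 1, 1)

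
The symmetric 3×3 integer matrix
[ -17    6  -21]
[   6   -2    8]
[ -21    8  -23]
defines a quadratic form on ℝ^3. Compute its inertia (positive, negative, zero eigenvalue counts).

step 0: pivot -17 → sign −
step 1: pivot 2/17 → sign +
step 2: row/col 2 already zero → sign 0
signature = (1, 1, 1)

Answer: (1, 1, 1)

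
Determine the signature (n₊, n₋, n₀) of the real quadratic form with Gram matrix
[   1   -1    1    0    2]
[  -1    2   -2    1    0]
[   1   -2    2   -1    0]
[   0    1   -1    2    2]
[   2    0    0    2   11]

step 0: pivot 1 → sign +
step 1: pivot 1 → sign +
step 2: pivot 1 → sign +
step 3: pivot 3 → sign +
step 4: row/col 4 already zero → sign 0
signature = (4, 0, 1)

Answer: (4, 0, 1)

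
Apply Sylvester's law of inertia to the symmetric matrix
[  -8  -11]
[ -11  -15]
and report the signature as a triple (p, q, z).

step 0: pivot -8 → sign −
step 1: pivot 1/8 → sign +
signature = (1, 1, 0)

Answer: (1, 1, 0)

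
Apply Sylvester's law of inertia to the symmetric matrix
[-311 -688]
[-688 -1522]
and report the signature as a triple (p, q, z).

step 0: pivot -311 → sign −
step 1: pivot 2/311 → sign +
signature = (1, 1, 0)

Answer: (1, 1, 0)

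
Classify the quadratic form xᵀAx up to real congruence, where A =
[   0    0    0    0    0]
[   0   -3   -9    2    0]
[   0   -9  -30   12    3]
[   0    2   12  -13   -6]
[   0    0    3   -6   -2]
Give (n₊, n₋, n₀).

Answer: (2, 2, 1)

Derivation:
step 0: pivot -3 → sign −
step 1: pivot -3 → sign −
step 2: pivot 1/3 → sign +
step 3: pivot 1 → sign +
step 4: row/col 4 already zero → sign 0
signature = (2, 2, 1)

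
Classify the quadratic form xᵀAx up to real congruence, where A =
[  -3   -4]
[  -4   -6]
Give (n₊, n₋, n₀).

Answer: (0, 2, 0)

Derivation:
step 0: pivot -3 → sign −
step 1: pivot -2/3 → sign −
signature = (0, 2, 0)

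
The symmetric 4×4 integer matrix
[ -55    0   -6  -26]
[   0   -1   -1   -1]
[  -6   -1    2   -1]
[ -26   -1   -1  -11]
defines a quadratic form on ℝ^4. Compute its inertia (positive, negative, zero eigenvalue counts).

step 0: pivot -55 → sign −
step 1: pivot -1 → sign −
step 2: pivot 201/55 → sign +
step 3: pivot 6/67 → sign +
signature = (2, 2, 0)

Answer: (2, 2, 0)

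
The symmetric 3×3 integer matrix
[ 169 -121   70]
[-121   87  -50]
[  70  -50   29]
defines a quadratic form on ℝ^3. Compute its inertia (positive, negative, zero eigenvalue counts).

Answer: (2, 1, 0)

Derivation:
step 0: pivot 169 → sign +
step 1: pivot 62/169 → sign +
step 2: pivot -1/31 → sign −
signature = (2, 1, 0)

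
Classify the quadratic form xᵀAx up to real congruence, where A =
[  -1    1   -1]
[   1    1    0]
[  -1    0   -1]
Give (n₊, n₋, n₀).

step 0: pivot -1 → sign −
step 1: pivot 2 → sign +
step 2: pivot -1/2 → sign −
signature = (1, 2, 0)

Answer: (1, 2, 0)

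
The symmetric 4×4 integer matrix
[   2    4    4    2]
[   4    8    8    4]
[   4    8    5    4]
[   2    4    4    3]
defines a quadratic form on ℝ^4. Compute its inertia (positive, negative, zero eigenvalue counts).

step 0: pivot 2 → sign +
step 1: pivot -3 → sign −
step 2: pivot 1 → sign +
step 3: row/col 3 already zero → sign 0
signature = (2, 1, 1)

Answer: (2, 1, 1)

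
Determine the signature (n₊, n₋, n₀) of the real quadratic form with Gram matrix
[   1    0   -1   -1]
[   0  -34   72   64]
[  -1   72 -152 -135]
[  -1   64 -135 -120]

Answer: (1, 3, 0)

Derivation:
step 0: pivot 1 → sign +
step 1: pivot -34 → sign −
step 2: pivot -9/17 → sign −
step 3: pivot -1/9 → sign −
signature = (1, 3, 0)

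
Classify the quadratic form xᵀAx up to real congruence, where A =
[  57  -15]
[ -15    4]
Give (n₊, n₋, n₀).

Answer: (2, 0, 0)

Derivation:
step 0: pivot 57 → sign +
step 1: pivot 1/19 → sign +
signature = (2, 0, 0)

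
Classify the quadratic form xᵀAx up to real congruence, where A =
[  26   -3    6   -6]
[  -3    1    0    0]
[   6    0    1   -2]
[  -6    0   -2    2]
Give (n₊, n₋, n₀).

Answer: (2, 2, 0)

Derivation:
step 0: pivot 26 → sign +
step 1: pivot 17/26 → sign +
step 2: pivot -19/17 → sign −
step 3: pivot -2/19 → sign −
signature = (2, 2, 0)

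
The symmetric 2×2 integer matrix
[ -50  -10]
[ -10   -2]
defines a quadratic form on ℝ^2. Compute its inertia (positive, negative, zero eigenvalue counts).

Answer: (0, 1, 1)

Derivation:
step 0: pivot -50 → sign −
step 1: row/col 1 already zero → sign 0
signature = (0, 1, 1)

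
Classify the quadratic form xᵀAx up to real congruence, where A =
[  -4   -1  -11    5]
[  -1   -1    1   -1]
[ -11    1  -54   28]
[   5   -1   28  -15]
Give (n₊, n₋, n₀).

Answer: (0, 4, 0)

Derivation:
step 0: pivot -4 → sign −
step 1: pivot -3/4 → sign −
step 2: pivot -5 → sign −
step 3: pivot -1/5 → sign −
signature = (0, 4, 0)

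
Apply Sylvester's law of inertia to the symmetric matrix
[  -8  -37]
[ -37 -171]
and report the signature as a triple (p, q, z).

Answer: (1, 1, 0)

Derivation:
step 0: pivot -8 → sign −
step 1: pivot 1/8 → sign +
signature = (1, 1, 0)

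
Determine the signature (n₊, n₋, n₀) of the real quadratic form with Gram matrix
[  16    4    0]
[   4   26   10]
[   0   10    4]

Answer: (2, 0, 1)

Derivation:
step 0: pivot 16 → sign +
step 1: pivot 25 → sign +
step 2: row/col 2 already zero → sign 0
signature = (2, 0, 1)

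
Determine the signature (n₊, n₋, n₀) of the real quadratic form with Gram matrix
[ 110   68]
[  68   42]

Answer: (1, 1, 0)

Derivation:
step 0: pivot 110 → sign +
step 1: pivot -2/55 → sign −
signature = (1, 1, 0)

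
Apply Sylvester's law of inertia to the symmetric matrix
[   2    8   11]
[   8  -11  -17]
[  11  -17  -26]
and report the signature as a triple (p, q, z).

Answer: (2, 1, 0)

Derivation:
step 0: pivot 2 → sign +
step 1: pivot -43 → sign −
step 2: pivot 3/86 → sign +
signature = (2, 1, 0)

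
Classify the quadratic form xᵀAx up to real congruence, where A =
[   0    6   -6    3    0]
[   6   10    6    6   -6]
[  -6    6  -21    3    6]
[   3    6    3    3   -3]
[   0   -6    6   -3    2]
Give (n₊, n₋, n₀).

step 0: pivot 10 → sign +
step 1: pivot -18/5 → sign −
step 2: pivot 1 → sign +
step 3: pivot -3/2 → sign −
step 4: pivot 2 → sign +
signature = (3, 2, 0)

Answer: (3, 2, 0)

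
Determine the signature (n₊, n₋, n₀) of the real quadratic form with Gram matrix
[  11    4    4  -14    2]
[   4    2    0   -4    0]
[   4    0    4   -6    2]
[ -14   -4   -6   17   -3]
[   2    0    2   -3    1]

step 0: pivot 11 → sign +
step 1: pivot 6/11 → sign +
step 2: pivot -4/3 → sign −
step 3: row/col 3 already zero → sign 0
step 4: row/col 4 already zero → sign 0
signature = (2, 1, 2)

Answer: (2, 1, 2)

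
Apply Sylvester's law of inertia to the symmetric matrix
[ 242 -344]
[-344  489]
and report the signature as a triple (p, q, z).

step 0: pivot 242 → sign +
step 1: pivot 1/121 → sign +
signature = (2, 0, 0)

Answer: (2, 0, 0)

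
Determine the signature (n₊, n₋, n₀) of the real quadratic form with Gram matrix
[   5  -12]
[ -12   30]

Answer: (2, 0, 0)

Derivation:
step 0: pivot 5 → sign +
step 1: pivot 6/5 → sign +
signature = (2, 0, 0)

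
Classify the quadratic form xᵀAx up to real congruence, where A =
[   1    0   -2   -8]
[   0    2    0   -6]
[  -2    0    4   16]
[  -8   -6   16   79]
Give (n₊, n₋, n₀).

step 0: pivot 1 → sign +
step 1: pivot 2 → sign +
step 2: pivot -3 → sign −
step 3: row/col 3 already zero → sign 0
signature = (2, 1, 1)

Answer: (2, 1, 1)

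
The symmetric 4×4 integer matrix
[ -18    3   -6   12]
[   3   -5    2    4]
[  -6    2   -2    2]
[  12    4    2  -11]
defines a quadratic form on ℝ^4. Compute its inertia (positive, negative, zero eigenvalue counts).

Answer: (2, 2, 0)

Derivation:
step 0: pivot -18 → sign −
step 1: pivot -9/2 → sign −
step 2: pivot 2/9 → sign +
step 3: pivot 3 → sign +
signature = (2, 2, 0)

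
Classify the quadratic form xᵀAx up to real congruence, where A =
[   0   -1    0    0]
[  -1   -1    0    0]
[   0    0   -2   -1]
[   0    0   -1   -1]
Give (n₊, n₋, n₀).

step 0: pivot -1 → sign −
step 1: pivot 1 → sign +
step 2: pivot -2 → sign −
step 3: pivot -1/2 → sign −
signature = (1, 3, 0)

Answer: (1, 3, 0)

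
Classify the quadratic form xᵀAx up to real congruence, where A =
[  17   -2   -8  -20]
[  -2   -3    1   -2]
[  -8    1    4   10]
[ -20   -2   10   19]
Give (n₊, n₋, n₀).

step 0: pivot 17 → sign +
step 1: pivot -55/17 → sign −
step 2: pivot 13/55 → sign +
step 3: pivot 3/13 → sign +
signature = (3, 1, 0)

Answer: (3, 1, 0)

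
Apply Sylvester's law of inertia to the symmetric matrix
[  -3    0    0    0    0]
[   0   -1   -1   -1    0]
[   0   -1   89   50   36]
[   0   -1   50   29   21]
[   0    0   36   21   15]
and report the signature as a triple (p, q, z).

step 0: pivot -3 → sign −
step 1: pivot -1 → sign −
step 2: pivot 90 → sign +
step 3: pivot 11/10 → sign +
step 4: pivot 3/11 → sign +
signature = (3, 2, 0)

Answer: (3, 2, 0)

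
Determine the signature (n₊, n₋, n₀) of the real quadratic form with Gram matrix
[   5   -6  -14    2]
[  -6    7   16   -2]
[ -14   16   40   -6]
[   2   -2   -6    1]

step 0: pivot 5 → sign +
step 1: pivot -1/5 → sign −
step 2: pivot 4 → sign +
step 3: row/col 3 already zero → sign 0
signature = (2, 1, 1)

Answer: (2, 1, 1)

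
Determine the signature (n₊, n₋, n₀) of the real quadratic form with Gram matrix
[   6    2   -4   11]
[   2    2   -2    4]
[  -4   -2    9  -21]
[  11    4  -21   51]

step 0: pivot 6 → sign +
step 1: pivot 4/3 → sign +
step 2: pivot 6 → sign +
step 3: pivot 3/8 → sign +
signature = (4, 0, 0)

Answer: (4, 0, 0)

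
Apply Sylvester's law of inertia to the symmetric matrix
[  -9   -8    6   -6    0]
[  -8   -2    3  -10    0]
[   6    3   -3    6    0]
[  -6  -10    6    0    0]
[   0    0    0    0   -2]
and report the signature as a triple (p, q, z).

step 0: pivot -9 → sign −
step 1: pivot 46/9 → sign +
step 2: pivot -3/46 → sign −
step 3: pivot -2 → sign −
step 4: row/col 4 already zero → sign 0
signature = (1, 3, 1)

Answer: (1, 3, 1)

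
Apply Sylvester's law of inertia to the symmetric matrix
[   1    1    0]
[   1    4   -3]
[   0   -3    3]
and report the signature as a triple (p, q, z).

step 0: pivot 1 → sign +
step 1: pivot 3 → sign +
step 2: row/col 2 already zero → sign 0
signature = (2, 0, 1)

Answer: (2, 0, 1)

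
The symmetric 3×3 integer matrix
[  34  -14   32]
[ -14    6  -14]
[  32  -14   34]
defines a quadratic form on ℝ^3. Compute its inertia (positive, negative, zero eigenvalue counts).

Answer: (3, 0, 0)

Derivation:
step 0: pivot 34 → sign +
step 1: pivot 4/17 → sign +
step 2: pivot 1 → sign +
signature = (3, 0, 0)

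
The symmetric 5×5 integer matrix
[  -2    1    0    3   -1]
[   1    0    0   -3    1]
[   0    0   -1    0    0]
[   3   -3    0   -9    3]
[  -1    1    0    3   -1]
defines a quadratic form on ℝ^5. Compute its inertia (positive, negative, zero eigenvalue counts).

Answer: (1, 3, 1)

Derivation:
step 0: pivot -2 → sign −
step 1: pivot 1/2 → sign +
step 2: pivot -1 → sign −
step 3: pivot -9 → sign −
step 4: row/col 4 already zero → sign 0
signature = (1, 3, 1)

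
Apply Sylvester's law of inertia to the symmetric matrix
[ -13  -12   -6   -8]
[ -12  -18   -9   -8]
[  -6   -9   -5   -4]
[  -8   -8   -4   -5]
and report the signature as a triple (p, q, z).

step 0: pivot -13 → sign −
step 1: pivot -90/13 → sign −
step 2: pivot -1/2 → sign −
step 3: pivot -1/45 → sign −
signature = (0, 4, 0)

Answer: (0, 4, 0)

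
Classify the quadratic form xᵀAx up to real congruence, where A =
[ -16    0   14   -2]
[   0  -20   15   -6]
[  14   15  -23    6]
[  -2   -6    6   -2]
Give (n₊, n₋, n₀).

step 0: pivot -16 → sign −
step 1: pivot -20 → sign −
step 2: pivot 1/2 → sign +
step 3: pivot -3/40 → sign −
signature = (1, 3, 0)

Answer: (1, 3, 0)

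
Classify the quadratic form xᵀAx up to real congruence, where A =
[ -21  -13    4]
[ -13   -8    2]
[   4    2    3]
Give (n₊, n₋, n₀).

Answer: (1, 2, 0)

Derivation:
step 0: pivot -21 → sign −
step 1: pivot 1/21 → sign +
step 2: pivot -1 → sign −
signature = (1, 2, 0)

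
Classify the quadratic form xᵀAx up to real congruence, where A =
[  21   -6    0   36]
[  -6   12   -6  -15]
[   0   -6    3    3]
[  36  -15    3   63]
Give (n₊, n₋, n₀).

step 0: pivot 21 → sign +
step 1: pivot 72/7 → sign +
step 2: pivot -1/2 → sign −
step 3: pivot -3/4 → sign −
signature = (2, 2, 0)

Answer: (2, 2, 0)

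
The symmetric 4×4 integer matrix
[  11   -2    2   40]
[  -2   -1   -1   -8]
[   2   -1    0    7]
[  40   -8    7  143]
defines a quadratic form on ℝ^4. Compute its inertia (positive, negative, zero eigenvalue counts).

Answer: (1, 3, 0)

Derivation:
step 0: pivot 11 → sign +
step 1: pivot -15/11 → sign −
step 2: pivot -1/15 → sign −
step 3: pivot -2 → sign −
signature = (1, 3, 0)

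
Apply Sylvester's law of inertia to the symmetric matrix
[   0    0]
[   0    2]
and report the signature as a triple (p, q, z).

step 0: pivot 2 → sign +
step 1: row/col 1 already zero → sign 0
signature = (1, 0, 1)

Answer: (1, 0, 1)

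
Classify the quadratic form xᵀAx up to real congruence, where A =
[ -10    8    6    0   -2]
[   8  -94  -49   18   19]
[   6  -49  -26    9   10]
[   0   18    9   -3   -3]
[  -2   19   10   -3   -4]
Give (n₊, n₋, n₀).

Answer: (1, 4, 0)

Derivation:
step 0: pivot -10 → sign −
step 1: pivot -438/5 → sign −
step 2: pivot -43/438 → sign −
step 3: pivot 33/43 → sign +
step 4: pivot -6/11 → sign −
signature = (1, 4, 0)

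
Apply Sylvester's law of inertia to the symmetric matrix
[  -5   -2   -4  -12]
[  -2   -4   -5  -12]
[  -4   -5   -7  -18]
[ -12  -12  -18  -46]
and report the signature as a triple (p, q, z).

step 0: pivot -5 → sign −
step 1: pivot -16/5 → sign −
step 2: pivot -3/16 → sign −
step 3: pivot 2 → sign +
signature = (1, 3, 0)

Answer: (1, 3, 0)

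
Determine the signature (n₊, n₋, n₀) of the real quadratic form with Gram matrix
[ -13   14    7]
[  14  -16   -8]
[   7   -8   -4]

step 0: pivot -13 → sign −
step 1: pivot -12/13 → sign −
step 2: row/col 2 already zero → sign 0
signature = (0, 2, 1)

Answer: (0, 2, 1)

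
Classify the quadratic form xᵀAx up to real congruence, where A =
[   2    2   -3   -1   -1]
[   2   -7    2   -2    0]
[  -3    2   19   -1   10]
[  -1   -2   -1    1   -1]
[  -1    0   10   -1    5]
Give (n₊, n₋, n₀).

Answer: (3, 2, 0)

Derivation:
step 0: pivot 2 → sign +
step 1: pivot -9 → sign −
step 2: pivot 311/18 → sign +
step 3: pivot 22/311 → sign +
step 4: pivot -3/22 → sign −
signature = (3, 2, 0)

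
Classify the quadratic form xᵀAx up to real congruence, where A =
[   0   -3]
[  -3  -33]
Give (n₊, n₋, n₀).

Answer: (1, 1, 0)

Derivation:
step 0: pivot -33 → sign −
step 1: pivot 3/11 → sign +
signature = (1, 1, 0)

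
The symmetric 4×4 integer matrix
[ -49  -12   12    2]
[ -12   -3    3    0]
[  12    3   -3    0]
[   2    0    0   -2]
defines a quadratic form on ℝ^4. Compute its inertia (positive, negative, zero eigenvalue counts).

Answer: (1, 2, 1)

Derivation:
step 0: pivot -49 → sign −
step 1: pivot -3/49 → sign −
step 2: pivot 2 → sign +
step 3: row/col 3 already zero → sign 0
signature = (1, 2, 1)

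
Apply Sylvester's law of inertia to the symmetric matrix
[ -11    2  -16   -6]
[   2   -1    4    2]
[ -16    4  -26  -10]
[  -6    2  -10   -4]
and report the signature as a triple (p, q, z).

step 0: pivot -11 → sign −
step 1: pivot -7/11 → sign −
step 2: pivot -6/7 → sign −
step 3: pivot 2/3 → sign +
signature = (1, 3, 0)

Answer: (1, 3, 0)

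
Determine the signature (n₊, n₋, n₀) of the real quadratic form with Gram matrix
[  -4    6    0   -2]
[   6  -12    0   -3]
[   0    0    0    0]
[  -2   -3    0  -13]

step 0: pivot -4 → sign −
step 1: pivot -3 → sign −
step 2: row/col 2 already zero → sign 0
step 3: row/col 3 already zero → sign 0
signature = (0, 2, 2)

Answer: (0, 2, 2)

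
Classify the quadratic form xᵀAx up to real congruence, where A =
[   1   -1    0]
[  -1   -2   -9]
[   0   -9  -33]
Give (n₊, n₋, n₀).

step 0: pivot 1 → sign +
step 1: pivot -3 → sign −
step 2: pivot -6 → sign −
signature = (1, 2, 0)

Answer: (1, 2, 0)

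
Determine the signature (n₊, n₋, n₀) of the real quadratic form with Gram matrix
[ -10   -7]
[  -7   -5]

Answer: (0, 2, 0)

Derivation:
step 0: pivot -10 → sign −
step 1: pivot -1/10 → sign −
signature = (0, 2, 0)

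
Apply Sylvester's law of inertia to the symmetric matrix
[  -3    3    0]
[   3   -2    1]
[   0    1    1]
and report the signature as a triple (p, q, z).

step 0: pivot -3 → sign −
step 1: pivot 1 → sign +
step 2: row/col 2 already zero → sign 0
signature = (1, 1, 1)

Answer: (1, 1, 1)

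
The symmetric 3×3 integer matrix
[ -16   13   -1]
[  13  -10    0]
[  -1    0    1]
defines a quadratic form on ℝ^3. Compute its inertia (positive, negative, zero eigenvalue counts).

Answer: (1, 2, 0)

Derivation:
step 0: pivot -16 → sign −
step 1: pivot 9/16 → sign +
step 2: pivot -1/9 → sign −
signature = (1, 2, 0)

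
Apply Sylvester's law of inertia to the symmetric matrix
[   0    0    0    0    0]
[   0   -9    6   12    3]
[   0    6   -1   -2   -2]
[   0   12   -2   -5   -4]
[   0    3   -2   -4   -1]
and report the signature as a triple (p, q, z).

step 0: pivot -9 → sign −
step 1: pivot 3 → sign +
step 2: pivot -1 → sign −
step 3: row/col 3 already zero → sign 0
step 4: row/col 4 already zero → sign 0
signature = (1, 2, 2)

Answer: (1, 2, 2)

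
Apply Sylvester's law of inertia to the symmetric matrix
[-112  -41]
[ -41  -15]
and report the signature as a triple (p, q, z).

Answer: (1, 1, 0)

Derivation:
step 0: pivot -112 → sign −
step 1: pivot 1/112 → sign +
signature = (1, 1, 0)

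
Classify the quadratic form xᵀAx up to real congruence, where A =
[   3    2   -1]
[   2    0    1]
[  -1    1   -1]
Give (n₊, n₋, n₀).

Answer: (2, 1, 0)

Derivation:
step 0: pivot 3 → sign +
step 1: pivot -4/3 → sign −
step 2: pivot 3/4 → sign +
signature = (2, 1, 0)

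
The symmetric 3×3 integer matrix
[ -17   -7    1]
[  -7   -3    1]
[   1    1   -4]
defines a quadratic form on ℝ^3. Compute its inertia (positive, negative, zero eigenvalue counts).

step 0: pivot -17 → sign −
step 1: pivot -2/17 → sign −
step 2: pivot -1 → sign −
signature = (0, 3, 0)

Answer: (0, 3, 0)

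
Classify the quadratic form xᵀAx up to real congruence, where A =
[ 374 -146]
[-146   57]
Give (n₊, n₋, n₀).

Answer: (2, 0, 0)

Derivation:
step 0: pivot 374 → sign +
step 1: pivot 1/187 → sign +
signature = (2, 0, 0)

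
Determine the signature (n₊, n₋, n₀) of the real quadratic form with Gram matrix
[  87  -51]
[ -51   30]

Answer: (2, 0, 0)

Derivation:
step 0: pivot 87 → sign +
step 1: pivot 3/29 → sign +
signature = (2, 0, 0)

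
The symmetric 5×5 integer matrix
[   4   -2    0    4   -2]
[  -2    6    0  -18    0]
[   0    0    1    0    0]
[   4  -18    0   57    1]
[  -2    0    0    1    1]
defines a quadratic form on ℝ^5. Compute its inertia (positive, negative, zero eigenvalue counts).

step 0: pivot 4 → sign +
step 1: pivot 5 → sign +
step 2: pivot 1 → sign +
step 3: pivot 9/5 → sign +
step 4: pivot -2/9 → sign −
signature = (4, 1, 0)

Answer: (4, 1, 0)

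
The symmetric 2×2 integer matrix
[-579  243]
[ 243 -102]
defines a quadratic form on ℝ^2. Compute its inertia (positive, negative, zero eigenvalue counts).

Answer: (0, 2, 0)

Derivation:
step 0: pivot -579 → sign −
step 1: pivot -3/193 → sign −
signature = (0, 2, 0)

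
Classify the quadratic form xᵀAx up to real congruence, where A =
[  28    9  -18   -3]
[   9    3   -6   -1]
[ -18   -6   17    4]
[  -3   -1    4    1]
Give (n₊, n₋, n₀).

step 0: pivot 28 → sign +
step 1: pivot 3/28 → sign +
step 2: pivot 5 → sign +
step 3: pivot -2/15 → sign −
signature = (3, 1, 0)

Answer: (3, 1, 0)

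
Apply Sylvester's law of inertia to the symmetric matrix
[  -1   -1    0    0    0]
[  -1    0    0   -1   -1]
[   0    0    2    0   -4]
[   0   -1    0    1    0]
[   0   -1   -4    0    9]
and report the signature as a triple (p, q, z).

step 0: pivot -1 → sign −
step 1: pivot 1 → sign +
step 2: pivot 2 → sign +
step 3: pivot -2 → sign −
step 4: pivot 1/2 → sign +
signature = (3, 2, 0)

Answer: (3, 2, 0)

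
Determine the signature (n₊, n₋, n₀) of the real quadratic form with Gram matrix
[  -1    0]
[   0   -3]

Answer: (0, 2, 0)

Derivation:
step 0: pivot -1 → sign −
step 1: pivot -3 → sign −
signature = (0, 2, 0)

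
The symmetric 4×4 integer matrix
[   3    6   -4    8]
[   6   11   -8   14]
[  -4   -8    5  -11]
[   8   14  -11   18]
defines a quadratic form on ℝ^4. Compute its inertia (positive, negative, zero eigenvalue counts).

Answer: (2, 2, 0)

Derivation:
step 0: pivot 3 → sign +
step 1: pivot -1 → sign −
step 2: pivot -1/3 → sign −
step 3: pivot 1 → sign +
signature = (2, 2, 0)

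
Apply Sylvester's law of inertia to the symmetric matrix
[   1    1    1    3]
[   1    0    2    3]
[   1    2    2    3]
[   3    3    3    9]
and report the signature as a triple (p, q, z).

step 0: pivot 1 → sign +
step 1: pivot -1 → sign −
step 2: pivot 2 → sign +
step 3: row/col 3 already zero → sign 0
signature = (2, 1, 1)

Answer: (2, 1, 1)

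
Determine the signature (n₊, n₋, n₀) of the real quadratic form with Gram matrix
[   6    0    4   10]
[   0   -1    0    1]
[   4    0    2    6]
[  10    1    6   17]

Answer: (2, 2, 0)

Derivation:
step 0: pivot 6 → sign +
step 1: pivot -1 → sign −
step 2: pivot -2/3 → sign −
step 3: pivot 2 → sign +
signature = (2, 2, 0)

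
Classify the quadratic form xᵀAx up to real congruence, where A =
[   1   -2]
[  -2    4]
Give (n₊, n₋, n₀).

Answer: (1, 0, 1)

Derivation:
step 0: pivot 1 → sign +
step 1: row/col 1 already zero → sign 0
signature = (1, 0, 1)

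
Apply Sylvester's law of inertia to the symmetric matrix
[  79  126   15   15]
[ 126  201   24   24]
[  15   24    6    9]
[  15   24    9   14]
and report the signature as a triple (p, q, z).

Answer: (3, 1, 0)

Derivation:
step 0: pivot 79 → sign +
step 1: pivot 3/79 → sign +
step 2: pivot 3 → sign +
step 3: pivot -1 → sign −
signature = (3, 1, 0)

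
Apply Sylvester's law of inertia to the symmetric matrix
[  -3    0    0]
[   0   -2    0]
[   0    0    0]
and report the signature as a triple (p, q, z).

step 0: pivot -3 → sign −
step 1: pivot -2 → sign −
step 2: row/col 2 already zero → sign 0
signature = (0, 2, 1)

Answer: (0, 2, 1)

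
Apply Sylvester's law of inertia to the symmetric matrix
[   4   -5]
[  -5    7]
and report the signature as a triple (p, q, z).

Answer: (2, 0, 0)

Derivation:
step 0: pivot 4 → sign +
step 1: pivot 3/4 → sign +
signature = (2, 0, 0)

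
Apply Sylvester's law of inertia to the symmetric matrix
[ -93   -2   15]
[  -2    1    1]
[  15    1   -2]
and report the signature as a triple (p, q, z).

step 0: pivot -93 → sign −
step 1: pivot 97/93 → sign +
step 2: pivot -2/97 → sign −
signature = (1, 2, 0)

Answer: (1, 2, 0)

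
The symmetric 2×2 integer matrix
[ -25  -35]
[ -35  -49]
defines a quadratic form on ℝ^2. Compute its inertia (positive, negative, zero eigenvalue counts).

step 0: pivot -25 → sign −
step 1: row/col 1 already zero → sign 0
signature = (0, 1, 1)

Answer: (0, 1, 1)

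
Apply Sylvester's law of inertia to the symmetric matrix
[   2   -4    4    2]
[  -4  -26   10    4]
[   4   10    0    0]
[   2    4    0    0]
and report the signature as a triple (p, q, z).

step 0: pivot 2 → sign +
step 1: pivot -34 → sign −
step 2: pivot 26/17 → sign +
step 3: pivot -2/13 → sign −
signature = (2, 2, 0)

Answer: (2, 2, 0)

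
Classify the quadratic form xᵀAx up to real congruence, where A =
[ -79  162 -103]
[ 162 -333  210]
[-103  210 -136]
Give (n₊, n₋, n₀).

Answer: (1, 2, 0)

Derivation:
step 0: pivot -79 → sign −
step 1: pivot -63/79 → sign −
step 2: pivot 1/7 → sign +
signature = (1, 2, 0)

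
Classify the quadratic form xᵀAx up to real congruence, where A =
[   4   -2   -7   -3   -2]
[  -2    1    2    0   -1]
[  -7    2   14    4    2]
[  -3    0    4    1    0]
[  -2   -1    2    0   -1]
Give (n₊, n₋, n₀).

Answer: (3, 2, 0)

Derivation:
step 0: pivot 4 → sign +
step 1: pivot 7/4 → sign +
step 2: pivot -9/7 → sign −
step 3: pivot 3 → sign +
step 4: pivot -2/9 → sign −
signature = (3, 2, 0)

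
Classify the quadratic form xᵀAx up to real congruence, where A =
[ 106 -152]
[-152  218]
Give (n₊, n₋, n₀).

step 0: pivot 106 → sign +
step 1: pivot 2/53 → sign +
signature = (2, 0, 0)

Answer: (2, 0, 0)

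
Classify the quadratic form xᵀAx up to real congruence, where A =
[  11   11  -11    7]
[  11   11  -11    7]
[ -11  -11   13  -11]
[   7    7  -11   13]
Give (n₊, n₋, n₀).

Answer: (3, 0, 1)

Derivation:
step 0: pivot 11 → sign +
step 1: pivot 2 → sign +
step 2: pivot 6/11 → sign +
step 3: row/col 3 already zero → sign 0
signature = (3, 0, 1)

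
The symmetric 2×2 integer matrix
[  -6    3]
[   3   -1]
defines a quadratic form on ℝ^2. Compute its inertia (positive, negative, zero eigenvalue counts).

Answer: (1, 1, 0)

Derivation:
step 0: pivot -6 → sign −
step 1: pivot 1/2 → sign +
signature = (1, 1, 0)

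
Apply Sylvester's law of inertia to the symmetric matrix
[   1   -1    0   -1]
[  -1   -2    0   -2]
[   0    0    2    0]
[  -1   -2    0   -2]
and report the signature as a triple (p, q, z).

step 0: pivot 1 → sign +
step 1: pivot -3 → sign −
step 2: pivot 2 → sign +
step 3: row/col 3 already zero → sign 0
signature = (2, 1, 1)

Answer: (2, 1, 1)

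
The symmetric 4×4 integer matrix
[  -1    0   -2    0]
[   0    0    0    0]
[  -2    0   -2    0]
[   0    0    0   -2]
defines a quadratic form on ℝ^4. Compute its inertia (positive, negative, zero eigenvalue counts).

step 0: pivot -1 → sign −
step 1: pivot 2 → sign +
step 2: pivot -2 → sign −
step 3: row/col 3 already zero → sign 0
signature = (1, 2, 1)

Answer: (1, 2, 1)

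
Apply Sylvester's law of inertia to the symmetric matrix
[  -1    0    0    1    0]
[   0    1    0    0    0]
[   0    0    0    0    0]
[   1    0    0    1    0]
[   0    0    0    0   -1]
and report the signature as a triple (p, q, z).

Answer: (2, 2, 1)

Derivation:
step 0: pivot -1 → sign −
step 1: pivot 1 → sign +
step 2: pivot 2 → sign +
step 3: pivot -1 → sign −
step 4: row/col 4 already zero → sign 0
signature = (2, 2, 1)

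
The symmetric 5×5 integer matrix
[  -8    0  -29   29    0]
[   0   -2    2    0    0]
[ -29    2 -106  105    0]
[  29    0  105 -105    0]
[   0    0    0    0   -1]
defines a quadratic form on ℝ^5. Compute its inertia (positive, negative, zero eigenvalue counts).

Answer: (2, 3, 0)

Derivation:
step 0: pivot -8 → sign −
step 1: pivot -2 → sign −
step 2: pivot 9/8 → sign +
step 3: pivot 1/9 → sign +
step 4: pivot -1 → sign −
signature = (2, 3, 0)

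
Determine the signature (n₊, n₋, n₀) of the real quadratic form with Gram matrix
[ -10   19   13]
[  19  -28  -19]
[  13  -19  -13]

step 0: pivot -10 → sign −
step 1: pivot 81/10 → sign +
step 2: pivot -1/9 → sign −
signature = (1, 2, 0)

Answer: (1, 2, 0)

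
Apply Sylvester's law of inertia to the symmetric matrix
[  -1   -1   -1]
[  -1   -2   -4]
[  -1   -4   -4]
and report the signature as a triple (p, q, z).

Answer: (1, 2, 0)

Derivation:
step 0: pivot -1 → sign −
step 1: pivot -1 → sign −
step 2: pivot 6 → sign +
signature = (1, 2, 0)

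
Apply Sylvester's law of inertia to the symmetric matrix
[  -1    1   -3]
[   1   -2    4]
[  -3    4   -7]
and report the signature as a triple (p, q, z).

Answer: (1, 2, 0)

Derivation:
step 0: pivot -1 → sign −
step 1: pivot -1 → sign −
step 2: pivot 3 → sign +
signature = (1, 2, 0)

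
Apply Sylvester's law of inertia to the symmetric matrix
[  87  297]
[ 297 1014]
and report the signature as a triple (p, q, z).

step 0: pivot 87 → sign +
step 1: pivot 3/29 → sign +
signature = (2, 0, 0)

Answer: (2, 0, 0)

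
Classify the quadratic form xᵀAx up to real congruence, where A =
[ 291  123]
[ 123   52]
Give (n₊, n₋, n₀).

step 0: pivot 291 → sign +
step 1: pivot 1/97 → sign +
signature = (2, 0, 0)

Answer: (2, 0, 0)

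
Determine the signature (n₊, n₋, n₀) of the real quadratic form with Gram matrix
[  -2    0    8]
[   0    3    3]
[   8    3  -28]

step 0: pivot -2 → sign −
step 1: pivot 3 → sign +
step 2: pivot 1 → sign +
signature = (2, 1, 0)

Answer: (2, 1, 0)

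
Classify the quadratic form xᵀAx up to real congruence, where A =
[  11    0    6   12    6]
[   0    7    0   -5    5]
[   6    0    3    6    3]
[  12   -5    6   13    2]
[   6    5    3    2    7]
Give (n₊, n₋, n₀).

step 0: pivot 11 → sign +
step 1: pivot 7 → sign +
step 2: pivot -3/11 → sign −
step 3: pivot -18/7 → sign −
step 4: pivot 1/2 → sign +
signature = (3, 2, 0)

Answer: (3, 2, 0)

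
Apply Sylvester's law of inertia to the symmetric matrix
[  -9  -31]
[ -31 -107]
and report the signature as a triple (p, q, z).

step 0: pivot -9 → sign −
step 1: pivot -2/9 → sign −
signature = (0, 2, 0)

Answer: (0, 2, 0)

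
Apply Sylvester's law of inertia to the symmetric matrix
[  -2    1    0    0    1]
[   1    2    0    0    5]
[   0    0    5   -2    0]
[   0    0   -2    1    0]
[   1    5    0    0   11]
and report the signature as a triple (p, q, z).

Answer: (3, 2, 0)

Derivation:
step 0: pivot -2 → sign −
step 1: pivot 5/2 → sign +
step 2: pivot 5 → sign +
step 3: pivot 1/5 → sign +
step 4: pivot -3/5 → sign −
signature = (3, 2, 0)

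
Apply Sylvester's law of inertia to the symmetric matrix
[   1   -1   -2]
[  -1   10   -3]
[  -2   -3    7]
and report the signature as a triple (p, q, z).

step 0: pivot 1 → sign +
step 1: pivot 9 → sign +
step 2: pivot 2/9 → sign +
signature = (3, 0, 0)

Answer: (3, 0, 0)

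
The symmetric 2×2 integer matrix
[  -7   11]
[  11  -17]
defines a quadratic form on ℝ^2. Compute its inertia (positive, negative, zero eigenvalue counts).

step 0: pivot -7 → sign −
step 1: pivot 2/7 → sign +
signature = (1, 1, 0)

Answer: (1, 1, 0)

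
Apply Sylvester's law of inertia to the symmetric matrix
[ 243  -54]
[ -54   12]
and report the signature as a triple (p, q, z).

Answer: (1, 0, 1)

Derivation:
step 0: pivot 243 → sign +
step 1: row/col 1 already zero → sign 0
signature = (1, 0, 1)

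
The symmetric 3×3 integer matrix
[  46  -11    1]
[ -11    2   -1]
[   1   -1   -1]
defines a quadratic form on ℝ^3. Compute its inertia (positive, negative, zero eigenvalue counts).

step 0: pivot 46 → sign +
step 1: pivot -29/46 → sign −
step 2: pivot -3/29 → sign −
signature = (1, 2, 0)

Answer: (1, 2, 0)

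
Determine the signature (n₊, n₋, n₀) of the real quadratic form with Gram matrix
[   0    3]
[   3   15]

step 0: pivot 15 → sign +
step 1: pivot -3/5 → sign −
signature = (1, 1, 0)

Answer: (1, 1, 0)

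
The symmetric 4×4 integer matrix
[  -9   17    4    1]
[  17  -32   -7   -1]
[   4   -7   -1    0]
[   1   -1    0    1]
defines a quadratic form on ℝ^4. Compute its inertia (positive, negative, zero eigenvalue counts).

step 0: pivot -9 → sign −
step 1: pivot 1/9 → sign +
step 2: pivot -2 → sign −
step 3: pivot 2 → sign +
signature = (2, 2, 0)

Answer: (2, 2, 0)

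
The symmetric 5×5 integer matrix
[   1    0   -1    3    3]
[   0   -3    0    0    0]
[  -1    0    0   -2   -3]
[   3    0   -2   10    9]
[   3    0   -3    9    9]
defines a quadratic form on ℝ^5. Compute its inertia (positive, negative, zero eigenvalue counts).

step 0: pivot 1 → sign +
step 1: pivot -3 → sign −
step 2: pivot -1 → sign −
step 3: pivot 2 → sign +
step 4: row/col 4 already zero → sign 0
signature = (2, 2, 1)

Answer: (2, 2, 1)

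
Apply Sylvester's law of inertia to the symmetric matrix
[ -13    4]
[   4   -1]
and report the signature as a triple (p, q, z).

step 0: pivot -13 → sign −
step 1: pivot 3/13 → sign +
signature = (1, 1, 0)

Answer: (1, 1, 0)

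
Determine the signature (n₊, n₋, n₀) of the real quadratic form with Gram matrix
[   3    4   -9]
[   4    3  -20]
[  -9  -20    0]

Answer: (2, 1, 0)

Derivation:
step 0: pivot 3 → sign +
step 1: pivot -7/3 → sign −
step 2: pivot 3/7 → sign +
signature = (2, 1, 0)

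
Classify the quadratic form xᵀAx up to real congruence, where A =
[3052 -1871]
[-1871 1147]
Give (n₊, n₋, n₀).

step 0: pivot 3052 → sign +
step 1: pivot 3/3052 → sign +
signature = (2, 0, 0)

Answer: (2, 0, 0)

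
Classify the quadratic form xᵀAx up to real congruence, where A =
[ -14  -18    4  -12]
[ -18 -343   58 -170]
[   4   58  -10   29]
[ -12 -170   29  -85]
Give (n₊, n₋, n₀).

step 0: pivot -14 → sign −
step 1: pivot -2239/7 → sign −
step 2: pivot -274/2239 → sign −
step 3: pivot -3/274 → sign −
signature = (0, 4, 0)

Answer: (0, 4, 0)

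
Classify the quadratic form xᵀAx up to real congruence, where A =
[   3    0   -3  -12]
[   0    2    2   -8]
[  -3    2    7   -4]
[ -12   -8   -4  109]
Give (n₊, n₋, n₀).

Answer: (3, 1, 0)

Derivation:
step 0: pivot 3 → sign +
step 1: pivot 2 → sign +
step 2: pivot 2 → sign +
step 3: pivot -3 → sign −
signature = (3, 1, 0)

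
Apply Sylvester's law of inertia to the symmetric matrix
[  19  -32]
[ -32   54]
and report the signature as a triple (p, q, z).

step 0: pivot 19 → sign +
step 1: pivot 2/19 → sign +
signature = (2, 0, 0)

Answer: (2, 0, 0)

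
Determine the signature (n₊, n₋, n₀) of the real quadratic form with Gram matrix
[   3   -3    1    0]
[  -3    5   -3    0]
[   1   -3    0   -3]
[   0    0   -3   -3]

step 0: pivot 3 → sign +
step 1: pivot 2 → sign +
step 2: pivot -7/3 → sign −
step 3: pivot 6/7 → sign +
signature = (3, 1, 0)

Answer: (3, 1, 0)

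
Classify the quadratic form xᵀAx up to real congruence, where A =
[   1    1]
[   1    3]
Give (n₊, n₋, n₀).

step 0: pivot 1 → sign +
step 1: pivot 2 → sign +
signature = (2, 0, 0)

Answer: (2, 0, 0)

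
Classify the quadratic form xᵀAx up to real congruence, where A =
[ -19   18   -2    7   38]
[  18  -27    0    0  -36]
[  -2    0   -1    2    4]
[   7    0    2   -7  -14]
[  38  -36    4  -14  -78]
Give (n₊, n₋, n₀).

step 0: pivot -19 → sign −
step 1: pivot -189/19 → sign −
step 2: pivot -3/7 → sign −
step 3: pivot -2 → sign −
step 4: row/col 4 already zero → sign 0
signature = (0, 4, 1)

Answer: (0, 4, 1)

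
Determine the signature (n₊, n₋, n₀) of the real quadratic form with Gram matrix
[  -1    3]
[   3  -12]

step 0: pivot -1 → sign −
step 1: pivot -3 → sign −
signature = (0, 2, 0)

Answer: (0, 2, 0)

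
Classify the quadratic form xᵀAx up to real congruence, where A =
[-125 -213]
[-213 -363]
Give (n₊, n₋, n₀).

Answer: (0, 2, 0)

Derivation:
step 0: pivot -125 → sign −
step 1: pivot -6/125 → sign −
signature = (0, 2, 0)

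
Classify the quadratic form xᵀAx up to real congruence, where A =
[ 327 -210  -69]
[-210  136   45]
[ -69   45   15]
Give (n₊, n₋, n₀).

step 0: pivot 327 → sign +
step 1: pivot 124/109 → sign +
step 2: pivot 3/124 → sign +
signature = (3, 0, 0)

Answer: (3, 0, 0)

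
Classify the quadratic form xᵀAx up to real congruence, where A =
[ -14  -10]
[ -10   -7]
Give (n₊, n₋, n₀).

step 0: pivot -14 → sign −
step 1: pivot 1/7 → sign +
signature = (1, 1, 0)

Answer: (1, 1, 0)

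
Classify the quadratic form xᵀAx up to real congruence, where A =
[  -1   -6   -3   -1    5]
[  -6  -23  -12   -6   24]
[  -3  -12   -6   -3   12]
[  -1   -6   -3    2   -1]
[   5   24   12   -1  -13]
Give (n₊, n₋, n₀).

step 0: pivot -1 → sign −
step 1: pivot 13 → sign +
step 2: pivot 3/13 → sign +
step 3: pivot 3 → sign +
step 4: pivot -3 → sign −
signature = (3, 2, 0)

Answer: (3, 2, 0)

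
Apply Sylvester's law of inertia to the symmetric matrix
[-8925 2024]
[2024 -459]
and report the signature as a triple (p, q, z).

Answer: (1, 1, 0)

Derivation:
step 0: pivot -8925 → sign −
step 1: pivot 1/8925 → sign +
signature = (1, 1, 0)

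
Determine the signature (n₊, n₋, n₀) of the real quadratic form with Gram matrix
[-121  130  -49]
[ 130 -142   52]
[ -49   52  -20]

step 0: pivot -121 → sign −
step 1: pivot -282/121 → sign −
step 2: pivot 1/47 → sign +
signature = (1, 2, 0)

Answer: (1, 2, 0)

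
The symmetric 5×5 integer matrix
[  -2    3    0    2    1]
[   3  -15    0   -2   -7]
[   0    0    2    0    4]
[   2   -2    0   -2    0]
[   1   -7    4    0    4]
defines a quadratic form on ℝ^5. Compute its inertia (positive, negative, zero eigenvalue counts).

Answer: (2, 3, 0)

Derivation:
step 0: pivot -2 → sign −
step 1: pivot -21/2 → sign −
step 2: pivot 2 → sign +
step 3: pivot 2/21 → sign +
step 4: pivot -3 → sign −
signature = (2, 3, 0)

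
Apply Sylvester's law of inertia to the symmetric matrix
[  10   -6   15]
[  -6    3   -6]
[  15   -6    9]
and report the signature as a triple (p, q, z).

step 0: pivot 10 → sign +
step 1: pivot -3/5 → sign −
step 2: pivot 3/2 → sign +
signature = (2, 1, 0)

Answer: (2, 1, 0)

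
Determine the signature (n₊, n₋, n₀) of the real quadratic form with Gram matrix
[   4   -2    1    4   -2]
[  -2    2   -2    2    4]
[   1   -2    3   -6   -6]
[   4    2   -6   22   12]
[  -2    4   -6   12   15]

Answer: (4, 0, 1)

Derivation:
step 0: pivot 4 → sign +
step 1: pivot 1 → sign +
step 2: pivot 1/2 → sign +
step 3: pivot 3 → sign +
step 4: row/col 4 already zero → sign 0
signature = (4, 0, 1)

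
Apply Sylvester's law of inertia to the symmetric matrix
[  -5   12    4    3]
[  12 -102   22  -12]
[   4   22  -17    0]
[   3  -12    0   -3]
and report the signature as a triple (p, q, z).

step 0: pivot -5 → sign −
step 1: pivot -366/5 → sign −
step 2: pivot -29/183 → sign −
step 3: pivot -6/29 → sign −
signature = (0, 4, 0)

Answer: (0, 4, 0)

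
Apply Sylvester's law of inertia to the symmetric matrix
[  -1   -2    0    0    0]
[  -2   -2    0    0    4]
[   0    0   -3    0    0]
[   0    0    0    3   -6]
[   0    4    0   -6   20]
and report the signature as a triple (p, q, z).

step 0: pivot -1 → sign −
step 1: pivot 2 → sign +
step 2: pivot -3 → sign −
step 3: pivot 3 → sign +
step 4: row/col 4 already zero → sign 0
signature = (2, 2, 1)

Answer: (2, 2, 1)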